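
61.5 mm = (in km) 6.15e-05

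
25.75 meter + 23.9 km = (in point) 6.782e+07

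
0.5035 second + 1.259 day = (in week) 0.1799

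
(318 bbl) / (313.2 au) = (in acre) 2.666e-16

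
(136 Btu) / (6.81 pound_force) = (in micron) 4.737e+09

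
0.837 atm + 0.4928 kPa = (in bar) 0.853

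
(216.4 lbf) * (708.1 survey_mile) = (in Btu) 1.04e+06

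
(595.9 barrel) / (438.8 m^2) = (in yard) 0.2361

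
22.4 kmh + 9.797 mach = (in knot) 6497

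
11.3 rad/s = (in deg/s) 647.4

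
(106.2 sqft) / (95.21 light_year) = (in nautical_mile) 5.914e-21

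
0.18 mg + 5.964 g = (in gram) 5.964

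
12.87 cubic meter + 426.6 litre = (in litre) 1.33e+04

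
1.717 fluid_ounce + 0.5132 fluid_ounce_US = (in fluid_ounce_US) 2.23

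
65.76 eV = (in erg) 1.054e-10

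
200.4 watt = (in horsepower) 0.2687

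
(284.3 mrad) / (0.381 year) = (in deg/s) 1.356e-06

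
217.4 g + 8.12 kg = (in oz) 294.1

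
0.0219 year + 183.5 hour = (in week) 2.234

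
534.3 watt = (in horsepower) 0.7165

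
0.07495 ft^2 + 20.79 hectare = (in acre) 51.37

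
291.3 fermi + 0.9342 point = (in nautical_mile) 1.78e-07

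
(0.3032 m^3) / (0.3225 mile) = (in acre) 1.444e-07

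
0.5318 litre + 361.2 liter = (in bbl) 2.275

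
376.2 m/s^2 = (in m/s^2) 376.2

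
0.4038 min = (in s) 24.23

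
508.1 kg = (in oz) 1.792e+04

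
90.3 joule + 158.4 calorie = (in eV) 4.7e+21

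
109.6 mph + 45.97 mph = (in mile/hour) 155.6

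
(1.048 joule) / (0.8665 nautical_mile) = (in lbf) 0.0001468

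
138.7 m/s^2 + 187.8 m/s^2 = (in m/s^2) 326.5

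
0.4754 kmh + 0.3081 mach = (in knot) 204.2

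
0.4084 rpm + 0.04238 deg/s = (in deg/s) 2.493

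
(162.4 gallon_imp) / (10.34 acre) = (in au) 1.179e-16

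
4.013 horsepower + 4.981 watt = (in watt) 2997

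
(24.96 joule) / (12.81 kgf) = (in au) 1.328e-12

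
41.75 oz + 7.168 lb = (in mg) 4.435e+06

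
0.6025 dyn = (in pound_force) 1.354e-06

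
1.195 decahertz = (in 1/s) 11.95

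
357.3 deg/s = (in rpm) 59.55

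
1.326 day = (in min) 1909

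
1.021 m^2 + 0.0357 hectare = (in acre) 0.08847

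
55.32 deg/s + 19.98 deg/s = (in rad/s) 1.314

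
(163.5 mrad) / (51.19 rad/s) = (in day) 3.697e-08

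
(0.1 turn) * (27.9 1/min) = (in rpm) 2.79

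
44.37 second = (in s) 44.37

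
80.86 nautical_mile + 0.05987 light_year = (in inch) 2.23e+16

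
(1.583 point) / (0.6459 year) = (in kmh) 9.87e-11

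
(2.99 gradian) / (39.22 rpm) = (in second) 0.01144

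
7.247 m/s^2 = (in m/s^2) 7.247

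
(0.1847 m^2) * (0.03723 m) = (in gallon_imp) 1.513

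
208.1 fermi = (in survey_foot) 6.827e-13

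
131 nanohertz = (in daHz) 1.31e-08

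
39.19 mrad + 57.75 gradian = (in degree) 54.22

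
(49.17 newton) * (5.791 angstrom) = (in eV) 1.777e+11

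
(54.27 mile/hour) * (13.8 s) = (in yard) 366.1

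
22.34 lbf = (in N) 99.37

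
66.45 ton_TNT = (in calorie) 6.645e+10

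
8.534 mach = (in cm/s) 2.906e+05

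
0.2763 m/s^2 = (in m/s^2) 0.2763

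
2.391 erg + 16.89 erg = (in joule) 1.928e-06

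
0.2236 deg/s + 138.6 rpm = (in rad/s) 14.52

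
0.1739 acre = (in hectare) 0.07037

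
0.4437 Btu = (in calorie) 111.9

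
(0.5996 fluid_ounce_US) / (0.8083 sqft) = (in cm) 0.02361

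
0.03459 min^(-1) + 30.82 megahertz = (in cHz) 3.082e+09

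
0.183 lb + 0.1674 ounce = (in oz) 3.095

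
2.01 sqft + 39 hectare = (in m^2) 3.9e+05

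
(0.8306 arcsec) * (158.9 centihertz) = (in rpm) 6.11e-05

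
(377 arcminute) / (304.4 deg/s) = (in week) 3.413e-08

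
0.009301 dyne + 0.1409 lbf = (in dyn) 6.268e+04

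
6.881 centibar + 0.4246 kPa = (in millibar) 73.06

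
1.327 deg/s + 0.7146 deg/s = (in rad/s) 0.03563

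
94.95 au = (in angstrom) 1.42e+23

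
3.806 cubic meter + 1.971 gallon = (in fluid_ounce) 1.289e+05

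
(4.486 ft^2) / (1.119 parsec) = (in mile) 7.5e-21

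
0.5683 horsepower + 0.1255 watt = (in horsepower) 0.5685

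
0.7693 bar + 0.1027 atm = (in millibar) 873.4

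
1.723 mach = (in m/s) 586.7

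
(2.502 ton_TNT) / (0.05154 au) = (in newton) 1.358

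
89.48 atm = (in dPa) 9.067e+07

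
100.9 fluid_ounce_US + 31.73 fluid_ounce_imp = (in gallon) 1.026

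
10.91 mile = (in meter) 1.756e+04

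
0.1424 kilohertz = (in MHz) 0.0001424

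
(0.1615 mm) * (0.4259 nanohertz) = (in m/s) 6.878e-14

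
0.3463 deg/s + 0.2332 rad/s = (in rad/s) 0.2392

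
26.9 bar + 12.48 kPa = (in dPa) 2.702e+07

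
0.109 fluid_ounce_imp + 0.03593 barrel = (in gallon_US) 1.51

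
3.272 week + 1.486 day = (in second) 2.107e+06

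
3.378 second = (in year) 1.071e-07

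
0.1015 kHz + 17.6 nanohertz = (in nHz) 1.015e+11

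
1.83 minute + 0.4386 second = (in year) 3.496e-06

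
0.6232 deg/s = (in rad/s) 0.01088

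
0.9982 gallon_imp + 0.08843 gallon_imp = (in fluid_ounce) 167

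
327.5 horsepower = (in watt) 2.442e+05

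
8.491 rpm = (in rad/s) 0.8892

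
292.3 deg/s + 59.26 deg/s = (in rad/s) 6.136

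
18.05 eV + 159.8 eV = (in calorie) 6.81e-18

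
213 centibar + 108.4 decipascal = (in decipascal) 2.13e+06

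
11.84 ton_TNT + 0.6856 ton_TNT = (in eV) 3.271e+29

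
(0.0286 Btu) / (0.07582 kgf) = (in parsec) 1.315e-15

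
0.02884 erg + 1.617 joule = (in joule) 1.617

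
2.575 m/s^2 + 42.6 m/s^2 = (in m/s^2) 45.18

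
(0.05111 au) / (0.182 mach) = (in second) 1.234e+08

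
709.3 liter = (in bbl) 4.461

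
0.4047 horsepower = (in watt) 301.8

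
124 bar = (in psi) 1798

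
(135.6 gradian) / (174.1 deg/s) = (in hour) 0.0001947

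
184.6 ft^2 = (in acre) 0.004238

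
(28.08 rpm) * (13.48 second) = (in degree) 2271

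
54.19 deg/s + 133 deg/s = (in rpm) 31.2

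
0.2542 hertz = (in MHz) 2.542e-07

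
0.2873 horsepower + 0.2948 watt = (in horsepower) 0.2877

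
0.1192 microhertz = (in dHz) 1.192e-06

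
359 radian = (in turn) 57.14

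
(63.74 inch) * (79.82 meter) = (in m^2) 129.2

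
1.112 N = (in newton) 1.112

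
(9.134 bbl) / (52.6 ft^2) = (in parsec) 9.631e-18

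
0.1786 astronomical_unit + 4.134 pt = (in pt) 7.574e+13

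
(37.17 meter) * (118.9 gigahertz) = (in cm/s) 4.42e+14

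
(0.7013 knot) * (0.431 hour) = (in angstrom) 5.598e+12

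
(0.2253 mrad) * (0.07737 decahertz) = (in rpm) 0.001665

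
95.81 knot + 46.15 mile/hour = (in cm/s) 6992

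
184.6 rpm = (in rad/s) 19.33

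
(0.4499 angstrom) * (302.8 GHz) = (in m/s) 13.62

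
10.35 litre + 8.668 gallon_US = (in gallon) 11.4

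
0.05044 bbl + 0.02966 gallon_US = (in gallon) 2.148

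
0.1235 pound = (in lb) 0.1235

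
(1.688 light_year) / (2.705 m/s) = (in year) 1.872e+08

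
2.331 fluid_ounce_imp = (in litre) 0.06623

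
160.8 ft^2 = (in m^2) 14.94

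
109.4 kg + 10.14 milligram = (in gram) 1.094e+05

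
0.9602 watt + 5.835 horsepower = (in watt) 4352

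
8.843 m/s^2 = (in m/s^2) 8.843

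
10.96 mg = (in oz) 0.0003866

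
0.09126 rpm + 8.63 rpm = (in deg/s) 52.33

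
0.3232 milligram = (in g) 0.0003232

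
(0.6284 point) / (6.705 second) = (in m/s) 3.306e-05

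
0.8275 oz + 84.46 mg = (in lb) 0.0519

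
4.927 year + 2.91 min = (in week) 256.9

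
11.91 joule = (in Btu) 0.01129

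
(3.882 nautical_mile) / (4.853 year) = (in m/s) 4.698e-05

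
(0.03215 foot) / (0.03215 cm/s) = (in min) 0.508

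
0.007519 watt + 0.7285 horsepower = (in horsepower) 0.7285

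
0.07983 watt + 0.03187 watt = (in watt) 0.1117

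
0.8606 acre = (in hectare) 0.3483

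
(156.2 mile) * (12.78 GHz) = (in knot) 6.245e+15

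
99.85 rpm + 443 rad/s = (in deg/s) 2.598e+04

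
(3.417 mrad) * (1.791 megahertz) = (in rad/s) 6120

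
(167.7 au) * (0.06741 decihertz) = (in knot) 3.287e+11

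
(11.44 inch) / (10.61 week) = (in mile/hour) 1.013e-07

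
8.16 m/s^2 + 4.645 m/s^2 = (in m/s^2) 12.8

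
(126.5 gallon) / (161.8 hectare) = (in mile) 1.839e-10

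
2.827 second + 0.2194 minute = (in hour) 0.004442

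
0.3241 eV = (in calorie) 1.241e-20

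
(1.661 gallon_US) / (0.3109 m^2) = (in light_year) 2.138e-18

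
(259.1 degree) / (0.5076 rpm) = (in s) 85.07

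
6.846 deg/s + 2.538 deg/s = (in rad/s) 0.1638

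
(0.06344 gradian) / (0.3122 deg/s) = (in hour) 5.08e-05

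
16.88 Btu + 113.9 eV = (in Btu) 16.88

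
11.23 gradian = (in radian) 0.1764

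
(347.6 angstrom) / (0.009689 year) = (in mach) 3.341e-16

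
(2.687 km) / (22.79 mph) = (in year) 8.363e-06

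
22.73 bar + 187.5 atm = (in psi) 3085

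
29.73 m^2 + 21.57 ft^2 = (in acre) 0.007842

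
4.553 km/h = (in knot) 2.458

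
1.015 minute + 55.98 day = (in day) 55.98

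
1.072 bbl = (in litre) 170.4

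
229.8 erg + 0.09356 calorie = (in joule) 0.3915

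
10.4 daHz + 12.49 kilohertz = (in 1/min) 7.556e+05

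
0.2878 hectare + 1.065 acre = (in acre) 1.776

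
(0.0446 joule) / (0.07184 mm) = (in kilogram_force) 63.31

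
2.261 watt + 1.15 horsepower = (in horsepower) 1.153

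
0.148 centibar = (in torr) 1.11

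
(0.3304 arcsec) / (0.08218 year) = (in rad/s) 6.181e-13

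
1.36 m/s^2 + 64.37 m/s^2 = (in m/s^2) 65.73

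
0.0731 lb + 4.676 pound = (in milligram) 2.154e+06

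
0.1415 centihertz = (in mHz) 1.415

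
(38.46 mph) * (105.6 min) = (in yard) 1.191e+05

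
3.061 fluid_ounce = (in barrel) 0.0005694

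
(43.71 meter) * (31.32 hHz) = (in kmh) 4.928e+05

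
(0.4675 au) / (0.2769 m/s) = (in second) 2.526e+11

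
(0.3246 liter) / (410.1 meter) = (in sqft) 8.52e-06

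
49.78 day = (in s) 4.301e+06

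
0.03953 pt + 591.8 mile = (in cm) 9.524e+07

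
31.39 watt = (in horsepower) 0.04209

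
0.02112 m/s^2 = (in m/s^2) 0.02112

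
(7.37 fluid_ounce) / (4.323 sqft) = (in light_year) 5.736e-20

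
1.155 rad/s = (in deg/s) 66.18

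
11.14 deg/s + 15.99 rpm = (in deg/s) 107.1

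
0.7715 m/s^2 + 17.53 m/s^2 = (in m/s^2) 18.3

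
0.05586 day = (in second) 4826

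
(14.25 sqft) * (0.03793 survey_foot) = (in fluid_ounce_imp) 538.7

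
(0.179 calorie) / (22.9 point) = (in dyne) 9.271e+06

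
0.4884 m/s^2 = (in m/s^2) 0.4884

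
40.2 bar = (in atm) 39.67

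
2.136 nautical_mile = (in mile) 2.458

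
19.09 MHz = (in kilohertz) 1.909e+04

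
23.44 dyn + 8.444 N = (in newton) 8.444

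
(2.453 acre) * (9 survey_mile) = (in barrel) 9.044e+08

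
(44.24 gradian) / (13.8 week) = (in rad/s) 8.326e-08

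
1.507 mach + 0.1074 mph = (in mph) 1148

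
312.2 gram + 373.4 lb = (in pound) 374.1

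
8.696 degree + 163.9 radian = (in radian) 164.1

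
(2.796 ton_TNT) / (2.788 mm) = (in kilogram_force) 4.279e+11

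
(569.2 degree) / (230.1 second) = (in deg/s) 2.474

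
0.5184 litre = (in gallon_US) 0.1369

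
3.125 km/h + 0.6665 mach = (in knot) 442.8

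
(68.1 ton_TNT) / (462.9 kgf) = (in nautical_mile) 3.389e+04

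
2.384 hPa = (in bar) 0.002384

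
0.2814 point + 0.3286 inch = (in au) 5.646e-14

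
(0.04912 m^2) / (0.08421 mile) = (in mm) 0.3624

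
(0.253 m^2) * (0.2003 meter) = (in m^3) 0.05068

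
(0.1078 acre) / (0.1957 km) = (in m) 2.229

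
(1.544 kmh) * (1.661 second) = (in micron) 7.124e+05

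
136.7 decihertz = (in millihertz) 1.367e+04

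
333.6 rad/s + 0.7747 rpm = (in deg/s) 1.912e+04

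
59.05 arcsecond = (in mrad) 0.2863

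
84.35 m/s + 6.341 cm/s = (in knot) 164.1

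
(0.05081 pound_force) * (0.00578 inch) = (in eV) 2.071e+14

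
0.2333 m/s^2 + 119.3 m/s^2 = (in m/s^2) 119.5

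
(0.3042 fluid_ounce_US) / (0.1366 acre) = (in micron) 0.01627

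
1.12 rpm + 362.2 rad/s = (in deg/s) 2.076e+04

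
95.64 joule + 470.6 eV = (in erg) 9.564e+08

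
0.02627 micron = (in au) 1.756e-19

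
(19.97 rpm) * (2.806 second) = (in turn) 0.9339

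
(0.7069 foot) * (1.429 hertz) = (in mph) 0.6887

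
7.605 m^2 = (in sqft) 81.86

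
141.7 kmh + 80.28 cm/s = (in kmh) 144.6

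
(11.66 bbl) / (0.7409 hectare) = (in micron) 250.2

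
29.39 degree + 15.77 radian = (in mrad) 1.628e+04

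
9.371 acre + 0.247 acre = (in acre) 9.618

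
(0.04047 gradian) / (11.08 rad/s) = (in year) 1.819e-12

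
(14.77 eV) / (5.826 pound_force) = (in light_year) 9.652e-36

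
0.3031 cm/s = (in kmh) 0.01091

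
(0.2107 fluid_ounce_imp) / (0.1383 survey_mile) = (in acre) 6.646e-12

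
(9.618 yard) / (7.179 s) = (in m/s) 1.225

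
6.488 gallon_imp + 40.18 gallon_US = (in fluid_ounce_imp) 6391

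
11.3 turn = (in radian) 71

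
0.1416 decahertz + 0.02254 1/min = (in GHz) 1.416e-09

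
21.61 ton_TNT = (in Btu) 8.57e+07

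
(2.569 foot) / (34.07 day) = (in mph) 5.95e-07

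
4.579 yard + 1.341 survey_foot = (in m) 4.596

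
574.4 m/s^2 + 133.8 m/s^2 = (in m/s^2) 708.2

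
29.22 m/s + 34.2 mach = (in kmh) 4.203e+04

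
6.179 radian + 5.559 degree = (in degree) 359.6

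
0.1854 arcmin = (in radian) 5.393e-05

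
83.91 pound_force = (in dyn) 3.733e+07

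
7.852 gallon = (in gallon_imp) 6.538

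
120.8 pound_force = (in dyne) 5.373e+07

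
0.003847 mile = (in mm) 6191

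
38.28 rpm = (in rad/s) 4.009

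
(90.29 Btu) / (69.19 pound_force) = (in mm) 3.095e+05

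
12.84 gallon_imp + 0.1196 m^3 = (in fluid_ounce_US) 6018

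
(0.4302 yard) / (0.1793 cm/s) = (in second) 219.4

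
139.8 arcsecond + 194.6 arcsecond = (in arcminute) 5.573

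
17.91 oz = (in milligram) 5.077e+05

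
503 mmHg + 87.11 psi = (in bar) 6.677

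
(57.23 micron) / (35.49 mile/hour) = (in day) 4.175e-11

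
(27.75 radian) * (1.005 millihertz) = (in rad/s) 0.02789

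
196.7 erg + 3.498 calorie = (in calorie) 3.498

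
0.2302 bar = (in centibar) 23.02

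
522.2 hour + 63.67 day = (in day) 85.43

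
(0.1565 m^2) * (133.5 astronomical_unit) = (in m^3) 3.126e+12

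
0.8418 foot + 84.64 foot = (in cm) 2605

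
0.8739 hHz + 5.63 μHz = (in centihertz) 8739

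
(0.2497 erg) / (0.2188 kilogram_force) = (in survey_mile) 7.231e-12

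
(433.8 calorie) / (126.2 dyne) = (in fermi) 1.438e+21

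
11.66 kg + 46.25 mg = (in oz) 411.3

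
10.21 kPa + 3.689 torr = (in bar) 0.107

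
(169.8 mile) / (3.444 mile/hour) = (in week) 0.2935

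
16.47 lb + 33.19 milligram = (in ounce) 263.5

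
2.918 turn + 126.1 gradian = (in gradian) 1293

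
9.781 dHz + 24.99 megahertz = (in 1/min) 1.499e+09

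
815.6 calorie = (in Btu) 3.234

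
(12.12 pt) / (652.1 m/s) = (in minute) 1.093e-07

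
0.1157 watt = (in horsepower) 0.0001552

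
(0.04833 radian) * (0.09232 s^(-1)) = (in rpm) 0.04261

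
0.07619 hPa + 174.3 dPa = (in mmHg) 0.1879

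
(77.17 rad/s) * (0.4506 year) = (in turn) 1.745e+08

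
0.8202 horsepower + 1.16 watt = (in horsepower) 0.8218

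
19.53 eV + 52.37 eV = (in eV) 71.9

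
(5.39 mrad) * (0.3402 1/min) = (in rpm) 0.0002918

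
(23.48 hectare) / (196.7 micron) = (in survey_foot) 3.916e+09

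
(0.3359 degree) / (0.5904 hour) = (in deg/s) 0.000158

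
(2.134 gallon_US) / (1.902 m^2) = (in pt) 12.04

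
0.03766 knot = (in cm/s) 1.937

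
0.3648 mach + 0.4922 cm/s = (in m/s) 124.2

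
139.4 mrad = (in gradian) 8.874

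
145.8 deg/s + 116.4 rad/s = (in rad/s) 118.9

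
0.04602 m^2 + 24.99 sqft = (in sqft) 25.49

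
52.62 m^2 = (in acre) 0.013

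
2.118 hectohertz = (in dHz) 2118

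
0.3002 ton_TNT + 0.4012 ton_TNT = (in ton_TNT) 0.7014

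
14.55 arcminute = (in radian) 0.004232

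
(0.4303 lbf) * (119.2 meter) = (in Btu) 0.2163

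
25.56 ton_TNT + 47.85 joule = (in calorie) 2.556e+10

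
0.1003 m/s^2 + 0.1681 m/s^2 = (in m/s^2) 0.2684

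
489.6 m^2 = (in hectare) 0.04896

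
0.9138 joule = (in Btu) 0.0008661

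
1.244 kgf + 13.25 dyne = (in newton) 12.2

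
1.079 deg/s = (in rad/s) 0.01883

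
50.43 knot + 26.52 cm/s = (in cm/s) 2621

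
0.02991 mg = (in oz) 1.055e-06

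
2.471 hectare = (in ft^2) 2.66e+05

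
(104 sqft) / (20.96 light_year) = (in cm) 4.872e-15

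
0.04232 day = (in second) 3656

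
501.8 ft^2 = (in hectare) 0.004662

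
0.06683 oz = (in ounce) 0.06683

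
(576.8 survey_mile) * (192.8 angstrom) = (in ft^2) 0.1926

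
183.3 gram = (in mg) 1.833e+05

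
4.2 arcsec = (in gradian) 0.001296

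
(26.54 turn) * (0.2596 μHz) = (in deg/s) 0.00248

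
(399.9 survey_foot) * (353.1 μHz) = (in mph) 0.09628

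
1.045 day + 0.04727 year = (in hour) 439.2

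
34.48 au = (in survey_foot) 1.692e+13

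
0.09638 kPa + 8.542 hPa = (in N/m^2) 950.6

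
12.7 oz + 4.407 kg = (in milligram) 4.767e+06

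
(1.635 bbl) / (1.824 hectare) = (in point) 0.0404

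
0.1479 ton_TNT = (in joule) 6.188e+08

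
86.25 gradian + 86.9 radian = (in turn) 14.05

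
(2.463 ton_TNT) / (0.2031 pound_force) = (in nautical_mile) 6.159e+06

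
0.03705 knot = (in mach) 5.598e-05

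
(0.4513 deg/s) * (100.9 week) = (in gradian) 3.06e+07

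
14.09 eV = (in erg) 2.257e-11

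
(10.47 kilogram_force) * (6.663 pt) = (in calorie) 0.05768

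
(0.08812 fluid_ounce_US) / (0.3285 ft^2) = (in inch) 0.003362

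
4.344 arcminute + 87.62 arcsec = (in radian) 0.001688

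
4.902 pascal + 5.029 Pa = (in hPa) 0.09931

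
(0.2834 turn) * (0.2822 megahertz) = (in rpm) 4.799e+06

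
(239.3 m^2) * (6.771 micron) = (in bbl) 0.01019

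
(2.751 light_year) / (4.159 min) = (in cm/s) 1.043e+16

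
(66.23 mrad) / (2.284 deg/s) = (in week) 2.747e-06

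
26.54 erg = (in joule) 2.654e-06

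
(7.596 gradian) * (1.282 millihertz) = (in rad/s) 0.000153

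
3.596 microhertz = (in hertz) 3.596e-06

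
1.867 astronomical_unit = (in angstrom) 2.793e+21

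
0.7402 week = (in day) 5.181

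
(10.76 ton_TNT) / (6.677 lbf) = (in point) 4.297e+12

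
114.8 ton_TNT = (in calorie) 1.148e+11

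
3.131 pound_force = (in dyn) 1.393e+06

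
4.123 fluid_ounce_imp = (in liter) 0.1171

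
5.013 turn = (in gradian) 2005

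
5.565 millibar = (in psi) 0.08071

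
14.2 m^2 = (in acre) 0.003509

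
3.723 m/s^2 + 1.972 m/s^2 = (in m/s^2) 5.695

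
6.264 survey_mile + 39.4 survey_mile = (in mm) 7.349e+07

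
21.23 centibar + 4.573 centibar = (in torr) 193.5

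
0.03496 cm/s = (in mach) 1.027e-06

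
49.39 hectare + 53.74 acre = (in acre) 175.8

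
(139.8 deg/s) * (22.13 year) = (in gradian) 1.084e+11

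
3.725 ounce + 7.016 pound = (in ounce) 116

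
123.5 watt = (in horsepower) 0.1656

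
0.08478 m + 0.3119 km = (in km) 0.312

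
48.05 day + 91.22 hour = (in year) 0.1421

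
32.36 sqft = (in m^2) 3.006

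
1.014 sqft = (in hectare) 9.42e-06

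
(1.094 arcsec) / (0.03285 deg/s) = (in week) 1.53e-08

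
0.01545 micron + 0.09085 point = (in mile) 1.992e-08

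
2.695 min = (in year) 5.127e-06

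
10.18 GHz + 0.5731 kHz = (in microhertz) 1.018e+16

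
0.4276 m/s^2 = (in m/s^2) 0.4276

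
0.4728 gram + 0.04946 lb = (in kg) 0.02291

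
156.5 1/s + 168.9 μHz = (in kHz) 0.1565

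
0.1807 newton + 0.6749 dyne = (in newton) 0.1807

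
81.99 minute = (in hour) 1.366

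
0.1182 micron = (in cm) 1.182e-05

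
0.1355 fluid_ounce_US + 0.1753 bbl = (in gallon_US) 7.364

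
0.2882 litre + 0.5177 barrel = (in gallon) 21.82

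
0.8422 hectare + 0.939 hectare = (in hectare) 1.781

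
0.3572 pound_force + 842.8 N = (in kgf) 86.1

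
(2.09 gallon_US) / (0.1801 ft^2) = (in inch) 18.62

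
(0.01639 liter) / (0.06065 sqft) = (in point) 8.246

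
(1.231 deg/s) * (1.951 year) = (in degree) 7.574e+07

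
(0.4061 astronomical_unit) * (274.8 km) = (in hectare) 1.669e+12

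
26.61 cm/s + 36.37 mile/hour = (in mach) 0.04853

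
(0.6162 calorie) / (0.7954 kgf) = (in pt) 936.9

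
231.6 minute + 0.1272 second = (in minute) 231.6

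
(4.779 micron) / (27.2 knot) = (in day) 3.953e-12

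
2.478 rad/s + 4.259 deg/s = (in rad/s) 2.552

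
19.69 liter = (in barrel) 0.1238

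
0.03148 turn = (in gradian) 12.59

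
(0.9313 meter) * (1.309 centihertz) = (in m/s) 0.01219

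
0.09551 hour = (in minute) 5.731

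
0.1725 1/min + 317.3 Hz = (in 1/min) 1.904e+04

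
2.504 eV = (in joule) 4.012e-19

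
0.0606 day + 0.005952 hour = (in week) 0.008693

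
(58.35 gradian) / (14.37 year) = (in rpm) 1.931e-08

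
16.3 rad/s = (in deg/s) 933.9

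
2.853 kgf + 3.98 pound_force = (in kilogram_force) 4.658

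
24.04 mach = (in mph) 1.831e+04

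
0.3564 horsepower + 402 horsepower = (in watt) 3e+05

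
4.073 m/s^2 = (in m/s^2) 4.073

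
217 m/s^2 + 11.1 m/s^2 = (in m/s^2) 228.1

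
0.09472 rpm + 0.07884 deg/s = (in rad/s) 0.0113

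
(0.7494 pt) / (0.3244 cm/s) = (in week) 1.347e-07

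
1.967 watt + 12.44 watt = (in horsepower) 0.01932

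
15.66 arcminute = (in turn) 0.000725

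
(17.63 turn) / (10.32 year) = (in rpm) 3.25e-06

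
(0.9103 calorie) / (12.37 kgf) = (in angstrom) 3.14e+08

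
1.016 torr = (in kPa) 0.1355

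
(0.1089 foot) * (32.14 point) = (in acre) 9.3e-08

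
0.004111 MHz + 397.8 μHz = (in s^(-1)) 4111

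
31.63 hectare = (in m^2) 3.163e+05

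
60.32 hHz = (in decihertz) 6.032e+04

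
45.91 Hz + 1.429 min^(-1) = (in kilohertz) 0.04593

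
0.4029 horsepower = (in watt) 300.4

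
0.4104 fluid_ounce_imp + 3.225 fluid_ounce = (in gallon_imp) 0.02354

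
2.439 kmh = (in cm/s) 67.75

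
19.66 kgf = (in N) 192.8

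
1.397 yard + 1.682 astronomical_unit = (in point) 7.133e+14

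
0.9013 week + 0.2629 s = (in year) 0.01729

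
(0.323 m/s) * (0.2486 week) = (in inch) 1.912e+06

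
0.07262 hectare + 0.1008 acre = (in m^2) 1134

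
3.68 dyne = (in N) 3.68e-05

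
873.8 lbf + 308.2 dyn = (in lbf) 873.8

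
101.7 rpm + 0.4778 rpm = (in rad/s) 10.7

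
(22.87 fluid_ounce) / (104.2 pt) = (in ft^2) 0.198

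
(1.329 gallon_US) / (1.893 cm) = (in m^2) 0.2658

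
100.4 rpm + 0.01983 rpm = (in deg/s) 602.5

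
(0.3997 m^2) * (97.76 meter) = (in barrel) 245.8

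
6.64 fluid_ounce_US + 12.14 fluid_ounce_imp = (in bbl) 0.003405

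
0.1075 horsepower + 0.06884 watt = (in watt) 80.23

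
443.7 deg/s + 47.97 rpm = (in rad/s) 12.77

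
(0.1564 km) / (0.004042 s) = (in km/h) 1.393e+05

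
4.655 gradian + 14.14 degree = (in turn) 0.05092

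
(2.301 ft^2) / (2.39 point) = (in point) 7.187e+05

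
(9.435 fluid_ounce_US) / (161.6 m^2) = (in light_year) 1.825e-22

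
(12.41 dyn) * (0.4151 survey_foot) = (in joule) 1.57e-05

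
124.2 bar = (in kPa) 1.242e+04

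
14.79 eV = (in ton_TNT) 5.664e-28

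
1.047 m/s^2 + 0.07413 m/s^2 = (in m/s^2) 1.121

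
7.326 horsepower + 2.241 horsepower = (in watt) 7134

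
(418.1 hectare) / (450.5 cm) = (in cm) 9.281e+07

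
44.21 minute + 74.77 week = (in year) 1.434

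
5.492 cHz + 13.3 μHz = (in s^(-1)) 0.05493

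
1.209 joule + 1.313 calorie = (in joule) 6.703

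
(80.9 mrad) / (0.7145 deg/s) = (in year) 2.057e-07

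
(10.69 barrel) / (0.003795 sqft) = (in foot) 1.582e+04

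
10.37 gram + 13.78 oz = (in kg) 0.401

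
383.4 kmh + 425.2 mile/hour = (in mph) 663.4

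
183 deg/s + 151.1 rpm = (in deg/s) 1090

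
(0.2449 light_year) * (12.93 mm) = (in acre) 7.403e+09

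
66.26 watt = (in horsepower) 0.08886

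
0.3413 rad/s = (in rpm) 3.259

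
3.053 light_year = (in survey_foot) 9.476e+16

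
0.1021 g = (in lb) 0.0002251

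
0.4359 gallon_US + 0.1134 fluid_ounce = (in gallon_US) 0.4368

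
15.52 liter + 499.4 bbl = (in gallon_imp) 1.747e+04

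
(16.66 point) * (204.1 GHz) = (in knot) 2.332e+09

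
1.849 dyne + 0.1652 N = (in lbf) 0.03714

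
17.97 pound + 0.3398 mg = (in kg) 8.151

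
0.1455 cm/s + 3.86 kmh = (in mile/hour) 2.402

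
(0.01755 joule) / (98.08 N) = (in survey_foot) 0.0005871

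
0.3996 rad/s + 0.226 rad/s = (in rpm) 5.974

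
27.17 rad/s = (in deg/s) 1557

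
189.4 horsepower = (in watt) 1.412e+05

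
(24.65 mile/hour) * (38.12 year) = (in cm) 1.325e+12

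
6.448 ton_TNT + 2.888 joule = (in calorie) 6.448e+09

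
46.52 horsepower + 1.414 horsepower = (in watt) 3.574e+04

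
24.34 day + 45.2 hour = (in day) 26.22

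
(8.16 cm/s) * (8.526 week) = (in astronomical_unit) 2.813e-06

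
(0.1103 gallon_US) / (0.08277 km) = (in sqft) 5.43e-05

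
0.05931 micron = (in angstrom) 593.1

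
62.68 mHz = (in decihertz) 0.6268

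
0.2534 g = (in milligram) 253.4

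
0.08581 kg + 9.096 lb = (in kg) 4.212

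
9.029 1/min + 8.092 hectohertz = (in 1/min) 4.856e+04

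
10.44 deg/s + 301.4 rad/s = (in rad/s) 301.6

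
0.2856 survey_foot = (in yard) 0.0952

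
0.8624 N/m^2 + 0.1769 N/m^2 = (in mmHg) 0.007795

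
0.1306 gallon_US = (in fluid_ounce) 16.72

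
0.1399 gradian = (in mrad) 2.198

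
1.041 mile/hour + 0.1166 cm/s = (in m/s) 0.4665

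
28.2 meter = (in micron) 2.82e+07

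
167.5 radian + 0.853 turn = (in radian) 172.9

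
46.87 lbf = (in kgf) 21.26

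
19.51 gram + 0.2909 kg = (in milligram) 3.104e+05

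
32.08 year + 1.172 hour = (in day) 1.171e+04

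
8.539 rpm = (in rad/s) 0.8942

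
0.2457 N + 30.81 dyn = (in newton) 0.246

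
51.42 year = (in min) 2.703e+07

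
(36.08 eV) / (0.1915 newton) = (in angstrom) 3.019e-07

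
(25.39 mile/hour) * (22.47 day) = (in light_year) 2.329e-09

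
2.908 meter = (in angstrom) 2.908e+10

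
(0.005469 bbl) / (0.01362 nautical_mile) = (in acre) 8.518e-09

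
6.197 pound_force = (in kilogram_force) 2.811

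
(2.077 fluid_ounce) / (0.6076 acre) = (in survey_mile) 1.552e-11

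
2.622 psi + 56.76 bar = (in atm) 56.2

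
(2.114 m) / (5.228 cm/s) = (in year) 1.282e-06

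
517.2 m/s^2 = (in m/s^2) 517.2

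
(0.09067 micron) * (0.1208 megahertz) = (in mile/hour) 0.0245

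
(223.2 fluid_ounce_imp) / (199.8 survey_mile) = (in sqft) 2.123e-07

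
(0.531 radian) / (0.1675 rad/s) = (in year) 1.005e-07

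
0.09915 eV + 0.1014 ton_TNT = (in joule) 4.243e+08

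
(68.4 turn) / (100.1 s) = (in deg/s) 246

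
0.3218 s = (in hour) 8.939e-05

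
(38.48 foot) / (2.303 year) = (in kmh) 5.814e-07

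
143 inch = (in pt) 1.03e+04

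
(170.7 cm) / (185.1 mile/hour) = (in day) 2.388e-07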